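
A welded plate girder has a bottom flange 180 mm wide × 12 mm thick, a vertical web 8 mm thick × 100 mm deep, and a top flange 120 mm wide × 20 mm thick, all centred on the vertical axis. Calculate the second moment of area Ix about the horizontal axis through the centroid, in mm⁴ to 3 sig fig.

Ix ≈ 1.61 × 10⁷ mm⁴

Treat the section as a set of non-overlapping primitives; coordinates are from the bounding-box lower-left.
Bottom plate: 180 × 12, A = 2 160 mm², y = 6 mm, Ī = 25 920 mm⁴.
Web plate: 8 × 100, A = 800 mm², y = 62 mm, Ī = 666 667 mm⁴.
Top plate: 120 × 20, A = 2 400 mm², y = 122 mm, Ī = 80 000 mm⁴.
Centroid: ȳ = ΣA·y / ΣA = 66.299 mm.
Transfer each piece to the horizontal axis through the centroid using Ī + A·d² with d = y − 66.299:
  bottom plate: d = -60.299 mm → contributes +7 879 486 mm⁴
  web plate: d = -4.2985 mm → contributes +681 448 mm⁴
  top plate: d = 55.701 mm → contributes +7 526 375 mm⁴
Total I = 16 087 309 mm⁴.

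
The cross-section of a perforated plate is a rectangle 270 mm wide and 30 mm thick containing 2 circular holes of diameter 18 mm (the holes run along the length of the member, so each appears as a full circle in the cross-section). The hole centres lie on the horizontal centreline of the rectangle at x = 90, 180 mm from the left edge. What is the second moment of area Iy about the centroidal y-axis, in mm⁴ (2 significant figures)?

Iy ≈ 4.8 × 10⁷ mm⁴

Decompose the section into non-overlapping parts with the origin at the bottom-left of its bounding rectangle.
Plate: 270 × 30, A = 8 100 mm², x = 135 mm, Ī = 49 207 500 mm⁴.
Hole 1 (subtracted): ⌀18, A = 254.5 mm², x = 90 mm, Ī = 5 153 mm⁴.
Hole 2 (subtracted): ⌀18, A = 254.5 mm², x = 180 mm, Ī = 5 153 mm⁴.
By symmetry the centroid is at mid-width, x̄ = 135 mm.
Transfer each piece to the centroidal y-axis using Ī + A·d² with d = x − 135:
  plate: d = 0 mm → contributes +49 207 500 mm⁴
  hole 1: d = -45 mm → contributes −520 453 mm⁴
  hole 2: d = 45 mm → contributes −520 453 mm⁴
Total I = 48 166 595 mm⁴.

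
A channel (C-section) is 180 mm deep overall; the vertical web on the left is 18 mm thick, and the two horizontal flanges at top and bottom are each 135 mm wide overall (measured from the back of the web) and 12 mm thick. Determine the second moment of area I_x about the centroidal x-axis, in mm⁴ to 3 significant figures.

I_x ≈ 2.86 × 10⁷ mm⁴

Decompose the section into non-overlapping parts with the origin at the bottom-left of its bounding rectangle.
Web: 18 × 180, A = 3 240 mm², y = 90 mm, Ī = 8 748 000 mm⁴.
Top flange (beyond web): 117 × 12, A = 1 404 mm², y = 174 mm, Ī = 16 848 mm⁴.
Bottom flange (beyond web): 117 × 12, A = 1 404 mm², y = 6 mm, Ī = 16 848 mm⁴.
By symmetry the centroid is at mid-height, ȳ = 90 mm.
Transfer each piece to the centroidal x-axis using Ī + A·d² with d = y − 90:
  web: d = 0 mm → contributes +8 748 000 mm⁴
  top flange (beyond web): d = 84 mm → contributes +9 923 472 mm⁴
  bottom flange (beyond web): d = -84 mm → contributes +9 923 472 mm⁴
Total I = 28 594 944 mm⁴.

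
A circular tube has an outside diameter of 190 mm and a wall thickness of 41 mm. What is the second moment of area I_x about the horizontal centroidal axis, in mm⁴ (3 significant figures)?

I_x ≈ 5.73 × 10⁷ mm⁴

Decompose the section into non-overlapping parts with the origin at the bottom-left of its bounding rectangle.
Outer circle: ⌀190, A = 28 353 mm², y = 95 mm, Ī = 63 971 171 mm⁴.
Bore (subtracted): ⌀108, A = 9160.9 mm², y = 95 mm, Ī = 6 678 285 mm⁴.
By symmetry the centroid is at mid-height, ȳ = 95 mm.
All pieces are centred on the horizontal centroidal axis, so I = ΣĪ (holes subtracted) = 57 292 887 mm⁴.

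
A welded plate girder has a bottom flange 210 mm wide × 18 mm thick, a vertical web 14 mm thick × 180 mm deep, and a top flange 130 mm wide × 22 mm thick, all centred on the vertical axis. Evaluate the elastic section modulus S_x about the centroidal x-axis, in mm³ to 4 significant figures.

Treat the section as a set of non-overlapping primitives; coordinates are from the bounding-box lower-left.
Bottom plate: 210 × 18, A = 3 780 mm², y = 9 mm, Ī = 102 060 mm⁴.
Web plate: 14 × 180, A = 2 520 mm², y = 108 mm, Ī = 6 804 000 mm⁴.
Top plate: 130 × 22, A = 2 860 mm², y = 209 mm, Ī = 115 353 mm⁴.
Centroid: ȳ = ΣA·y / ΣA = 98.6812 mm.
Transfer each piece to the centroidal x-axis using Ī + A·d² with d = y − 98.6812:
  bottom plate: d = -89.6812 mm → contributes +30 503 548 mm⁴
  web plate: d = 9.31878 mm → contributes +7 022 836 mm⁴
  top plate: d = 110.319 mm → contributes +34 922 219 mm⁴
Total I = 72 448 603 mm⁴.
Extreme fibre distance c = 121.319 mm; S = I/c = 597 176 mm³.

S_x ≈ 5.972 × 10⁵ mm³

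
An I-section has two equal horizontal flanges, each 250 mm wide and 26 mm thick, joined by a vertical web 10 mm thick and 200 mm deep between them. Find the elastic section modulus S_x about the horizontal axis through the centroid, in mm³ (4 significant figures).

Break the section into simple shapes (no overlaps), measuring from the bottom-left corner of the bounding box.
Bottom flange: 250 × 26, A = 6 500 mm², y = 13 mm, Ī = 366 167 mm⁴.
Web: 10 × 200, A = 2 000 mm², y = 126 mm, Ī = 6 666 667 mm⁴.
Top flange: 250 × 26, A = 6 500 mm², y = 239 mm, Ī = 366 167 mm⁴.
By symmetry the centroid is at mid-height, ȳ = 126 mm.
Transfer each piece to the horizontal axis through the centroid using Ī + A·d² with d = y − 126:
  bottom flange: d = -113 mm → contributes +83 364 667 mm⁴
  web: d = 0 mm → contributes +6 666 667 mm⁴
  top flange: d = 113 mm → contributes +83 364 667 mm⁴
Total I = 173 396 000 mm⁴.
Extreme fibre distance c = 126 mm; S = I/c = 1 376 159 mm³.

S_x ≈ 1.376 × 10⁶ mm³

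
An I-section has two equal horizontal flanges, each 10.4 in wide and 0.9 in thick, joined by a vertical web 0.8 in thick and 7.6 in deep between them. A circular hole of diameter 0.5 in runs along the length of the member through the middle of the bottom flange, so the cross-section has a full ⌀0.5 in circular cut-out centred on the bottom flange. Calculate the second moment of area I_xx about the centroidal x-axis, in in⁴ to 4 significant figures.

Treat the section as a set of non-overlapping primitives; coordinates are from the bounding-box lower-left.
Bottom flange: 10.4 × 0.9, A = 9.36 in², y = 0.45 in, Ī = 0.6318 in⁴.
Web: 0.8 × 7.6, A = 6.08 in², y = 4.7 in, Ī = 29.2651 in⁴.
Top flange: 10.4 × 0.9, A = 9.36 in², y = 8.95 in, Ī = 0.6318 in⁴.
Hole (subtracted): ⌀0.5, A = 0.19635 in², y = 0.45 in, Ī = 0.00306796 in⁴.
Centroid: ȳ = ΣA·y / ΣA = 4.73392 in.
Transfer each piece to the centroidal x-axis using Ī + A·d² with d = y − 4.73392:
  bottom flange: d = -4.28392 in → contributes +172.406 in⁴
  web: d = -0.0339171 in → contributes +29.2721 in⁴
  top flange: d = 4.21608 in → contributes +167.009 in⁴
  hole: d = -4.28392 in → contributes −3.60646 in⁴
Total I = 365.081 in⁴.

I_xx ≈ 365.1 in⁴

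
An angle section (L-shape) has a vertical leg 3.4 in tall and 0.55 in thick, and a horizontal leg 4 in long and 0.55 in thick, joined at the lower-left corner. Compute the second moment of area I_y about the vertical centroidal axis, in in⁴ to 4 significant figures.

I_y ≈ 5.697 in⁴

Decompose the section into non-overlapping parts with the origin at the bottom-left of its bounding rectangle.
Vertical leg: 0.55 × 3.4, A = 1.87 in², x = 0.275 in, Ī = 0.0471396 in⁴.
Horizontal leg (remainder): 3.45 × 0.55, A = 1.8975 in², x = 2.275 in, Ī = 1.88208 in⁴.
Centroid: x̄ = ΣA·x / ΣA = 1.2823 in.
Transfer each piece to the vertical centroidal axis using Ī + A·d² with d = x − 1.2823:
  vertical leg: d = -1.0073 in → contributes +1.94454 in⁴
  horizontal leg (remainder): d = 0.992701 in → contributes +3.75198 in⁴
Total I = 5.69652 in⁴.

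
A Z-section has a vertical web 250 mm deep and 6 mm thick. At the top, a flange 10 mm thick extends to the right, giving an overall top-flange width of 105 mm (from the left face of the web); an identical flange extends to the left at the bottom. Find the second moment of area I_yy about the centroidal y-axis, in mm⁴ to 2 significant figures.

Break the section into simple shapes (no overlaps), measuring from the bottom-left corner of the bounding box.
Web: 6 × 250, A = 1 500 mm², x = 102 mm, Ī = 4 500 mm⁴.
Top flange (beyond web): 99 × 10, A = 990 mm², x = 154.5 mm, Ī = 808 583 mm⁴.
Bottom flange (beyond web): 99 × 10, A = 990 mm², x = 49.5 mm, Ī = 808 583 mm⁴.
Centroid: x̄ = ΣA·x / ΣA = 102 mm.
Transfer each piece to the centroidal y-axis using Ī + A·d² with d = x − 102:
  web: d = 0 mm → contributes +4 500 mm⁴
  top flange (beyond web): d = 52.5 mm → contributes +3 537 270 mm⁴
  bottom flange (beyond web): d = -52.5 mm → contributes +3 537 270 mm⁴
Total I = 7 079 040 mm⁴.

I_yy ≈ 7.1 × 10⁶ mm⁴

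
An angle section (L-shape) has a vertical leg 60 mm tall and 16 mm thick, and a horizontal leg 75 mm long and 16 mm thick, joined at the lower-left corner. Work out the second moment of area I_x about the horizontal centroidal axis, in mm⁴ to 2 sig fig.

I_x ≈ 5.4 × 10⁵ mm⁴

Decompose the section into non-overlapping parts with the origin at the bottom-left of its bounding rectangle.
Vertical leg: 16 × 60, A = 960 mm², y = 30 mm, Ī = 288 000 mm⁴.
Horizontal leg (remainder): 59 × 16, A = 944 mm², y = 8 mm, Ī = 20 139 mm⁴.
Centroid: ȳ = ΣA·y / ΣA = 19.09 mm.
Transfer each piece to the horizontal centroidal axis using Ī + A·d² with d = y − 19.09:
  vertical leg: d = 10.91 mm → contributes +402 216 mm⁴
  horizontal leg (remainder): d = -11.09 mm → contributes +136 290 mm⁴
Total I = 538 506 mm⁴.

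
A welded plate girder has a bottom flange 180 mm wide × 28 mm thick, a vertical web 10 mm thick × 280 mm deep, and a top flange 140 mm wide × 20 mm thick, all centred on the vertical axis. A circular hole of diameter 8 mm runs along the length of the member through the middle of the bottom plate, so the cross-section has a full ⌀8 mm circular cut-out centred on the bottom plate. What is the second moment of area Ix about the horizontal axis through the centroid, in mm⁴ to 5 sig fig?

Treat the section as a set of non-overlapping primitives; coordinates are from the bounding-box lower-left.
Bottom plate: 180 × 28, A = 5 040 mm², y = 14 mm, Ī = 329 280 mm⁴.
Web plate: 10 × 280, A = 2 800 mm², y = 168 mm, Ī = 18 293 333 mm⁴.
Top plate: 140 × 20, A = 2 800 mm², y = 318 mm, Ī = 93333.33 mm⁴.
Hole (subtracted): ⌀8, A = 50.26548 mm², y = 14 mm, Ī = 201.0619 mm⁴.
Centroid: ȳ = ΣA·y / ΣA = 135.0984 mm.
Transfer each piece to the horizontal axis through the centroid using Ī + A·d² with d = y − 135.0984:
  bottom plate: d = -121.0984 mm → contributes +74 239 996 mm⁴
  web plate: d = 32.90159 mm → contributes +21 324 374 mm⁴
  top plate: d = 182.9016 mm → contributes +93 761 711 mm⁴
  hole: d = -121.0984 mm → contributes −737335.5 mm⁴
Total I = 188 588 746 mm⁴.

Ix ≈ 1.8859 × 10⁸ mm⁴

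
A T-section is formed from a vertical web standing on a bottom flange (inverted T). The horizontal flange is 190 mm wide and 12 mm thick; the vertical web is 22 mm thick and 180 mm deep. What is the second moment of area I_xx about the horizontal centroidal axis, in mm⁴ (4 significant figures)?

I_xx ≈ 2.405 × 10⁷ mm⁴

Decompose the section into non-overlapping parts with the origin at the bottom-left of its bounding rectangle.
Flange: 190 × 12, A = 2 280 mm², y = 6 mm, Ī = 27 360 mm⁴.
Web: 22 × 180, A = 3 960 mm², y = 102 mm, Ī = 10 692 000 mm⁴.
Centroid: ȳ = ΣA·y / ΣA = 66.9231 mm.
Transfer each piece to the horizontal centroidal axis using Ī + A·d² with d = y − 66.9231:
  flange: d = -60.9231 mm → contributes +8 489 857 mm⁴
  web: d = 35.0769 mm → contributes +15 564 347 mm⁴
Total I = 24 054 203 mm⁴.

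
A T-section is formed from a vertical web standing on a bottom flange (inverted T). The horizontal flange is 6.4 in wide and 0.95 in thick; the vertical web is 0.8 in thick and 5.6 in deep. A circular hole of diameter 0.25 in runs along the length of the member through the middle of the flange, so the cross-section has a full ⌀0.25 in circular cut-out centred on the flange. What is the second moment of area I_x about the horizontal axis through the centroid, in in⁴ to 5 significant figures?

I_x ≈ 39.735 in⁴

Decompose the section into non-overlapping parts with the origin at the bottom-left of its bounding rectangle.
Flange: 6.4 × 0.95, A = 6.08 in², y = 0.475 in, Ī = 0.4572667 in⁴.
Web: 0.8 × 5.6, A = 4.48 in², y = 3.75 in, Ī = 11.70773 in⁴.
Hole (subtracted): ⌀0.25, A = 0.04908739 in², y = 0.475 in, Ī = 0.0001917476 in⁴.
Centroid: ȳ = ΣA·y / ΣA = 1.870883 in.
Transfer each piece to the horizontal axis through the centroid using Ī + A·d² with d = y − 1.870883:
  flange: d = -1.395883 in → contributes +12.30408 in⁴
  web: d = 1.879117 in → contributes +27.52698 in⁴
  hole: d = -1.395883 in → contributes −0.09583794 in⁴
Total I = 39.73522 in⁴.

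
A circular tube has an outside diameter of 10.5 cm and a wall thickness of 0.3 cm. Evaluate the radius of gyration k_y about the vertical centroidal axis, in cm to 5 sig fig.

k_y ≈ 3.6078 cm

Decompose the section into non-overlapping parts with the origin at the bottom-left of its bounding rectangle.
Outer circle: ⌀10.5, A = 86.59015 cm², x = 5.25 cm, Ī = 596.6602 cm⁴.
Bore (subtracted): ⌀9.9, A = 76.97687 cm², x = 5.25 cm, Ī = 471.5315 cm⁴.
By symmetry the centroid is at mid-width, x̄ = 5.25 cm.
All pieces are centred on the vertical centroidal axis, so I = ΣĪ (holes subtracted) = 125.1288 cm⁴.
Radius of gyration: k = √(I/A) = √(125.1288 / 9.613274) = 3.607804 cm.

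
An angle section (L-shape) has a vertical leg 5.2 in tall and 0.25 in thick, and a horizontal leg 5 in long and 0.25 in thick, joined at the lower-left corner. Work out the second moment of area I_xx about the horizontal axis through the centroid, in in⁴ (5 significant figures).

I_xx ≈ 6.7371 in⁴

Treat the section as a set of non-overlapping primitives; coordinates are from the bounding-box lower-left.
Vertical leg: 0.25 × 5.2, A = 1.3 in², y = 2.6 in, Ī = 2.929333 in⁴.
Horizontal leg (remainder): 4.75 × 0.25, A = 1.1875 in², y = 0.125 in, Ī = 0.006184896 in⁴.
Centroid: ȳ = ΣA·y / ΣA = 1.418467 in.
Transfer each piece to the horizontal axis through the centroid using Ī + A·d² with d = y − 1.418467:
  vertical leg: d = 1.181533 in → contributes +4.744159 in⁴
  horizontal leg (remainder): d = -1.293467 in → contributes +1.992941 in⁴
Total I = 6.7371 in⁴.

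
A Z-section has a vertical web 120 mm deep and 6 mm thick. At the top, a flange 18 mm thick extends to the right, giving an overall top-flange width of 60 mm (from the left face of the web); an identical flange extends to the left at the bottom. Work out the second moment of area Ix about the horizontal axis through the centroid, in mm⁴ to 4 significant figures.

Treat the section as a set of non-overlapping primitives; coordinates are from the bounding-box lower-left.
Web: 6 × 120, A = 720 mm², y = 60 mm, Ī = 864 000 mm⁴.
Top flange (beyond web): 54 × 18, A = 972 mm², y = 111 mm, Ī = 26 244 mm⁴.
Bottom flange (beyond web): 54 × 18, A = 972 mm², y = 9 mm, Ī = 26 244 mm⁴.
Centroid: ȳ = ΣA·y / ΣA = 60 mm.
Transfer each piece to the horizontal axis through the centroid using Ī + A·d² with d = y − 60:
  web: d = 0 mm → contributes +864 000 mm⁴
  top flange (beyond web): d = 51 mm → contributes +2 554 416 mm⁴
  bottom flange (beyond web): d = -51 mm → contributes +2 554 416 mm⁴
Total I = 5 972 832 mm⁴.

Ix ≈ 5.973 × 10⁶ mm⁴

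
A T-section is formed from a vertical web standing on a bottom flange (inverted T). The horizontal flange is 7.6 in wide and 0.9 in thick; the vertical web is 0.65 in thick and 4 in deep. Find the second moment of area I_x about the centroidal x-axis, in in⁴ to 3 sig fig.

Break the section into simple shapes (no overlaps), measuring from the bottom-left corner of the bounding box.
Flange: 7.6 × 0.9, A = 6.84 in², y = 0.45 in, Ī = 0.4617 in⁴.
Web: 0.65 × 4, A = 2.6 in², y = 2.9 in, Ī = 3.4667 in⁴.
Centroid: ȳ = ΣA·y / ΣA = 1.1248 in.
Transfer each piece to the centroidal x-axis using Ī + A·d² with d = y − 1.1248:
  flange: d = -0.67479 in → contributes +3.5762 in⁴
  web: d = 1.7752 in → contributes +11.66 in⁴
Total I = 15.236 in⁴.

I_x ≈ 15.2 in⁴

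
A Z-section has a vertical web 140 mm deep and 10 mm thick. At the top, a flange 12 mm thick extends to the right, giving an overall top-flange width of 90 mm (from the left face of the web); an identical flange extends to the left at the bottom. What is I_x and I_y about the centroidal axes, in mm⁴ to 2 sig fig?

I_x ≈ 1.0 × 10⁷ mm⁴, I_y ≈ 4.9 × 10⁶ mm⁴

Split into non-overlapping primitives; take the origin at the lower-left of the bounding box.
Web: 10 × 140, A = 1 400 mm², y = 70 mm, Ī = 2 286 667 mm⁴.
Top flange (beyond web): 80 × 12, A = 960 mm², y = 134 mm, Ī = 11 520 mm⁴.
Bottom flange (beyond web): 80 × 12, A = 960 mm², y = 6 mm, Ī = 11 520 mm⁴.
Centroid: ȳ = ΣA·y / ΣA = 70 mm.
Transfer each piece to the centroidal x-axis using Ī + A·d² with d = y − 70:
  web: d = 0 mm → contributes +2 286 667 mm⁴
  top flange (beyond web): d = 64 mm → contributes +3 943 680 mm⁴
  bottom flange (beyond web): d = -64 mm → contributes +3 943 680 mm⁴
Total I = 10 174 027 mm⁴.
For the y-axis: x̄ = 85 mm.
Repeating about the centroidal y-axis gives I_y = 4 923 667 mm⁴.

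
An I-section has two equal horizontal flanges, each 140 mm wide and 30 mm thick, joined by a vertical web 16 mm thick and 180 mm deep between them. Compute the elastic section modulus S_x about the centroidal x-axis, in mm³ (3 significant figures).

Split into non-overlapping primitives; take the origin at the lower-left of the bounding box.
Bottom flange: 140 × 30, A = 4 200 mm², y = 15 mm, Ī = 315 000 mm⁴.
Web: 16 × 180, A = 2 880 mm², y = 120 mm, Ī = 7 776 000 mm⁴.
Top flange: 140 × 30, A = 4 200 mm², y = 225 mm, Ī = 315 000 mm⁴.
By symmetry the centroid is at mid-height, ȳ = 120 mm.
Transfer each piece to the centroidal x-axis using Ī + A·d² with d = y − 120:
  bottom flange: d = -105 mm → contributes +46 620 000 mm⁴
  web: d = 0 mm → contributes +7 776 000 mm⁴
  top flange: d = 105 mm → contributes +46 620 000 mm⁴
Total I = 101 016 000 mm⁴.
Extreme fibre distance c = 120 mm; S = I/c = 841 800 mm³.

S_x ≈ 8.42 × 10⁵ mm³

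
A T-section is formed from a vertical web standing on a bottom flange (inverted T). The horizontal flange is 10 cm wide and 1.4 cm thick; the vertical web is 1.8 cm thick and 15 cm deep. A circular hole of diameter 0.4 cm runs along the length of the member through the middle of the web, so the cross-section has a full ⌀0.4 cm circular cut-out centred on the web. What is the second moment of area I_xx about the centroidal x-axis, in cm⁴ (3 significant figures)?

Split into non-overlapping primitives; take the origin at the lower-left of the bounding box.
Flange: 10 × 1.4, A = 14 cm², y = 0.7 cm, Ī = 2.2867 cm⁴.
Web: 1.8 × 15, A = 27 cm², y = 8.9 cm, Ī = 506.25 cm⁴.
Hole (subtracted): ⌀0.4, A = 0.12566 cm², y = 8.9 cm, Ī = 0.0012566 cm⁴.
Centroid: ȳ = ΣA·y / ΣA = 6.0914 cm.
Transfer each piece to the centroidal x-axis using Ī + A·d² with d = y − 6.0914:
  flange: d = -5.3914 cm → contributes +409.23 cm⁴
  web: d = 2.8086 cm → contributes +719.23 cm⁴
  hole: d = 2.8086 cm → contributes −0.99253 cm⁴
Total I = 1127.5 cm⁴.

I_xx ≈ 1130 cm⁴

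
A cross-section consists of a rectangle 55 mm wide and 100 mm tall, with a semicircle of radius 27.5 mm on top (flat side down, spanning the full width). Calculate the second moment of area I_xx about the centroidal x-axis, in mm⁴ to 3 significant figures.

I_xx ≈ 8.36 × 10⁶ mm⁴

Split into non-overlapping primitives; take the origin at the lower-left of the bounding box.
Rectangular body: 55 × 100, A = 5 500 mm², y = 50 mm, Ī = 4 583 333 mm⁴.
Semicircular cap: semicircle r = 27.5, A = 1187.9 mm², y = 111.67 mm, Ī = 62 772 mm⁴.
Centroid: ȳ = ΣA·y / ΣA = 60.954 mm.
Transfer each piece to the centroidal x-axis using Ī + A·d² with d = y − 60.954:
  rectangular body: d = -10.954 mm → contributes +5 243 295 mm⁴
  semicircular cap: d = 50.717 mm → contributes +3 118 370 mm⁴
Total I = 8 361 665 mm⁴.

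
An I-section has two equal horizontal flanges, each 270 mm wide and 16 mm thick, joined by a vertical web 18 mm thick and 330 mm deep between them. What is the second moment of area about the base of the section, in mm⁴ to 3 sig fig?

Split into non-overlapping primitives; take the origin at the lower-left of the bounding box.
Bottom flange: 270 × 16, A = 4 320 mm², y = 8 mm, Ī = 92 160 mm⁴.
Web: 18 × 330, A = 5 940 mm², y = 181 mm, Ī = 53 905 500 mm⁴.
Top flange: 270 × 16, A = 4 320 mm², y = 354 mm, Ī = 92 160 mm⁴.
Transfer each piece to the base of the section using Ī + A·d² with d = y − 0:
  bottom flange: d = 8 mm → contributes +368 640 mm⁴
  web: d = 181 mm → contributes +248 505 840 mm⁴
  top flange: d = 354 mm → contributes +541 457 280 mm⁴
Total I = 790 331 760 mm⁴.

I_base ≈ 7.90 × 10⁸ mm⁴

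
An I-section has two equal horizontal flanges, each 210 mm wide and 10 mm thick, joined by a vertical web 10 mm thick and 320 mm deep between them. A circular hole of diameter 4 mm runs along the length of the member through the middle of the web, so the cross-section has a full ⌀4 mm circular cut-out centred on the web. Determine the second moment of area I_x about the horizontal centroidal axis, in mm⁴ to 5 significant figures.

I_x ≈ 1.4169 × 10⁸ mm⁴

Decompose the section into non-overlapping parts with the origin at the bottom-left of its bounding rectangle.
Bottom flange: 210 × 10, A = 2 100 mm², y = 5 mm, Ī = 17 500 mm⁴.
Web: 10 × 320, A = 3 200 mm², y = 170 mm, Ī = 27 306 667 mm⁴.
Top flange: 210 × 10, A = 2 100 mm², y = 335 mm, Ī = 17 500 mm⁴.
Hole (subtracted): ⌀4, A = 12.56637 mm², y = 170 mm, Ī = 12.56637 mm⁴.
By symmetry the centroid is at mid-height, ȳ = 170 mm.
Transfer each piece to the horizontal centroidal axis using Ī + A·d² with d = y − 170:
  bottom flange: d = -165 mm → contributes +57 190 000 mm⁴
  web: d = 0 mm → contributes +27 306 667 mm⁴
  top flange: d = 165 mm → contributes +57 190 000 mm⁴
  hole: d = 0 mm → contributes −12.56637 mm⁴
Total I = 141 686 654 mm⁴.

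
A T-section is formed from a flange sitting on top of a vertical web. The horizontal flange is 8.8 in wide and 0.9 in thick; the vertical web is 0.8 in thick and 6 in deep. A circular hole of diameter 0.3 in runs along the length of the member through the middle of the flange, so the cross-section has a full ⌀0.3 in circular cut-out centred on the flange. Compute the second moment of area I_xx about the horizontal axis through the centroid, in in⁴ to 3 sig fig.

Split into non-overlapping primitives; take the origin at the lower-left of the bounding box.
Flange: 8.8 × 0.9, A = 7.92 in², y = 6.45 in, Ī = 0.5346 in⁴.
Web: 0.8 × 6, A = 4.8 in², y = 3 in, Ī = 14.4 in⁴.
Hole (subtracted): ⌀0.3, A = 0.070686 in², y = 6.45 in, Ī = 0.00039761 in⁴.
Centroid: ȳ = ΣA·y / ΣA = 5.1408 in.
Transfer each piece to the horizontal axis through the centroid using Ī + A·d² with d = y − 5.1408:
  flange: d = 1.3092 in → contributes +14.109 in⁴
  web: d = -2.1408 in → contributes +36.399 in⁴
  hole: d = 1.3092 in → contributes −0.12155 in⁴
Total I = 50.386 in⁴.

I_xx ≈ 50.4 in⁴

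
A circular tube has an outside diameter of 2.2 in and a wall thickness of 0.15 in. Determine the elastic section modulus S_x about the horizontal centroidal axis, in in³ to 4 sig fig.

S_x ≈ 0.4638 in³

Split into non-overlapping primitives; take the origin at the lower-left of the bounding box.
Outer circle: ⌀2.2, A = 3.80133 in², y = 1.1 in, Ī = 1.1499 in⁴.
Bore (subtracted): ⌀1.9, A = 2.83529 in², y = 1.1 in, Ī = 0.639712 in⁴.
By symmetry the centroid is at mid-height, ȳ = 1.1 in.
All pieces are centred on the horizontal centroidal axis, so I = ΣĪ (holes subtracted) = 0.51019 in⁴.
Extreme fibre distance c = 1.1 in; S = I/c = 0.463809 in³.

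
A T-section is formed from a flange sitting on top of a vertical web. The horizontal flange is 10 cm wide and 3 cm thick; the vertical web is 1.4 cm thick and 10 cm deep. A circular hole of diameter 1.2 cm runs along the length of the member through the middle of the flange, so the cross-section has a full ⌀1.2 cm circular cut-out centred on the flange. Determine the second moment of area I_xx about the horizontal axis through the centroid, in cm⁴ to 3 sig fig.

I_xx ≈ 537 cm⁴

Break the section into simple shapes (no overlaps), measuring from the bottom-left corner of the bounding box.
Flange: 10 × 3, A = 30 cm², y = 11.5 cm, Ī = 22.5 cm⁴.
Web: 1.4 × 10, A = 14 cm², y = 5 cm, Ī = 116.67 cm⁴.
Hole (subtracted): ⌀1.2, A = 1.131 cm², y = 11.5 cm, Ī = 0.10179 cm⁴.
Centroid: ȳ = ΣA·y / ΣA = 9.3773 cm.
Transfer each piece to the horizontal axis through the centroid using Ī + A·d² with d = y − 9.3773:
  flange: d = 2.1227 cm → contributes +157.68 cm⁴
  web: d = -4.3773 cm → contributes +384.91 cm⁴
  hole: d = 2.1227 cm → contributes −5.198 cm⁴
Total I = 537.4 cm⁴.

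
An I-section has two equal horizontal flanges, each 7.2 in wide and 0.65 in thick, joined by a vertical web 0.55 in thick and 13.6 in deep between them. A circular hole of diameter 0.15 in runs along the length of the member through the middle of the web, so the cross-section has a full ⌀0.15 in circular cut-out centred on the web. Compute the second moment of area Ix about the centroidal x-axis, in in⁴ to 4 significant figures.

Treat the section as a set of non-overlapping primitives; coordinates are from the bounding-box lower-left.
Bottom flange: 7.2 × 0.65, A = 4.68 in², y = 0.325 in, Ī = 0.164775 in⁴.
Web: 0.55 × 13.6, A = 7.48 in², y = 7.45 in, Ī = 115.292 in⁴.
Top flange: 7.2 × 0.65, A = 4.68 in², y = 14.575 in, Ī = 0.164775 in⁴.
Hole (subtracted): ⌀0.15, A = 0.0176715 in², y = 7.45 in, Ī = 0.0000248505 in⁴.
By symmetry the centroid is at mid-height, ȳ = 7.45 in.
Transfer each piece to the centroidal x-axis using Ī + A·d² with d = y − 7.45:
  bottom flange: d = -7.125 in → contributes +237.748 in⁴
  web: d = 0 in → contributes +115.292 in⁴
  top flange: d = 7.125 in → contributes +237.748 in⁴
  hole: d = 0 in → contributes −0.0000248505 in⁴
Total I = 590.788 in⁴.

Ix ≈ 590.8 in⁴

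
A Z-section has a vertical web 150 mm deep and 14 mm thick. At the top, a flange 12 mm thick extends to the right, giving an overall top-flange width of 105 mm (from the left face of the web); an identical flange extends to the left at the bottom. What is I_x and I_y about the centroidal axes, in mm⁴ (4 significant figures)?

Break the section into simple shapes (no overlaps), measuring from the bottom-left corner of the bounding box.
Web: 14 × 150, A = 2 100 mm², y = 75 mm, Ī = 3 937 500 mm⁴.
Top flange (beyond web): 91 × 12, A = 1 092 mm², y = 144 mm, Ī = 13 104 mm⁴.
Bottom flange (beyond web): 91 × 12, A = 1 092 mm², y = 6 mm, Ī = 13 104 mm⁴.
Centroid: ȳ = ΣA·y / ΣA = 75 mm.
Transfer each piece to the centroidal x-axis using Ī + A·d² with d = y − 75:
  web: d = 0 mm → contributes +3 937 500 mm⁴
  top flange (beyond web): d = 69 mm → contributes +5 212 116 mm⁴
  bottom flange (beyond web): d = -69 mm → contributes +5 212 116 mm⁴
Total I = 14 361 732 mm⁴.
For the y-axis: x̄ = 98 mm.
Repeating about the centroidal y-axis gives I_y = 7 561 092 mm⁴.

I_x ≈ 1.436 × 10⁷ mm⁴, I_y ≈ 7.561 × 10⁶ mm⁴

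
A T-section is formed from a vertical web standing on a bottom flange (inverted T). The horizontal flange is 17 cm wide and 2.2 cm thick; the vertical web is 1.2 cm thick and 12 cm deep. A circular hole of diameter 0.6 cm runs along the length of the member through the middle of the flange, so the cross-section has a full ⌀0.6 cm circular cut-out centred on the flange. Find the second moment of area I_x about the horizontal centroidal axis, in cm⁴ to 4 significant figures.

I_x ≈ 710.9 cm⁴

Break the section into simple shapes (no overlaps), measuring from the bottom-left corner of the bounding box.
Flange: 17 × 2.2, A = 37.4 cm², y = 1.1 cm, Ī = 15.0847 cm⁴.
Web: 1.2 × 12, A = 14.4 cm², y = 8.2 cm, Ī = 172.8 cm⁴.
Hole (subtracted): ⌀0.6, A = 0.282743 cm², y = 1.1 cm, Ī = 0.00636173 cm⁴.
Centroid: ȳ = ΣA·y / ΣA = 3.08458 cm.
Transfer each piece to the horizontal centroidal axis using Ī + A·d² with d = y − 3.08458:
  flange: d = -1.98458 cm → contributes +162.386 cm⁴
  web: d = 5.11542 cm → contributes +549.613 cm⁴
  hole: d = -1.98458 cm → contributes −1.11996 cm⁴
Total I = 710.879 cm⁴.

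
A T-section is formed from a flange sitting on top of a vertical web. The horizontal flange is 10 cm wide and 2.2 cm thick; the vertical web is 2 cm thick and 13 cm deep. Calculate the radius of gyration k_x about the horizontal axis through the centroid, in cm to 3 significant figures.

Treat the section as a set of non-overlapping primitives; coordinates are from the bounding-box lower-left.
Flange: 10 × 2.2, A = 22 cm², y = 14.1 cm, Ī = 8.8733 cm⁴.
Web: 2 × 13, A = 26 cm², y = 6.5 cm, Ī = 366.17 cm⁴.
Centroid: ȳ = ΣA·y / ΣA = 9.9833 cm.
Transfer each piece to the horizontal axis through the centroid using Ī + A·d² with d = y − 9.9833:
  flange: d = 4.1167 cm → contributes +381.71 cm⁴
  web: d = -3.4833 cm → contributes +681.64 cm⁴
Total I = 1063.3 cm⁴.
Radius of gyration: k = √(I/A) = √(1063.3 / 48) = 4.7067 cm.

k_x ≈ 4.71 cm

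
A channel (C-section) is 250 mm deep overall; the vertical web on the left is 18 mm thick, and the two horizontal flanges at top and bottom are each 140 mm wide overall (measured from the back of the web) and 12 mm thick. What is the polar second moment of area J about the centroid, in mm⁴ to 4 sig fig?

J ≈ 7.738 × 10⁷ mm⁴

Split into non-overlapping primitives; take the origin at the lower-left of the bounding box.
Web: 18 × 250, A = 4 500 mm², y = 125 mm, Ī = 23 437 500 mm⁴.
Top flange (beyond web): 122 × 12, A = 1 464 mm², y = 244 mm, Ī = 17 568 mm⁴.
Bottom flange (beyond web): 122 × 12, A = 1 464 mm², y = 6 mm, Ī = 17 568 mm⁴.
By symmetry the centroid is at mid-height, ȳ = 125 mm.
Transfer each piece to the centroidal x-axis using Ī + A·d² with d = y − 125:
  web: d = 0 mm → contributes +23 437 500 mm⁴
  top flange (beyond web): d = 119 mm → contributes +20 749 272 mm⁴
  bottom flange (beyond web): d = -119 mm → contributes +20 749 272 mm⁴
Total I = 64 936 044 mm⁴.
For the y-axis: x̄ = 36.5929 mm.
Repeating about the centroidal y-axis gives I_y = 12 444 957 mm⁴.
Polar second moment: J = I_x + I_y = 77 381 001 mm⁴.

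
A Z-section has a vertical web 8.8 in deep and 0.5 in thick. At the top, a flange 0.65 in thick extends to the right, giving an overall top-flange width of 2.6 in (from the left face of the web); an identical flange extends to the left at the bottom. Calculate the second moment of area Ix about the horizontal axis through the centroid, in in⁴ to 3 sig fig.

Ix ≈ 73.8 in⁴

Break the section into simple shapes (no overlaps), measuring from the bottom-left corner of the bounding box.
Web: 0.5 × 8.8, A = 4.4 in², y = 4.4 in, Ī = 28.395 in⁴.
Top flange (beyond web): 2.1 × 0.65, A = 1.365 in², y = 8.475 in, Ī = 0.048059 in⁴.
Bottom flange (beyond web): 2.1 × 0.65, A = 1.365 in², y = 0.325 in, Ī = 0.048059 in⁴.
Centroid: ȳ = ΣA·y / ΣA = 4.4 in.
Transfer each piece to the horizontal axis through the centroid using Ī + A·d² with d = y − 4.4:
  web: d = 0 in → contributes +28.395 in⁴
  top flange (beyond web): d = 4.075 in → contributes +22.715 in⁴
  bottom flange (beyond web): d = -4.075 in → contributes +22.715 in⁴
Total I = 73.824 in⁴.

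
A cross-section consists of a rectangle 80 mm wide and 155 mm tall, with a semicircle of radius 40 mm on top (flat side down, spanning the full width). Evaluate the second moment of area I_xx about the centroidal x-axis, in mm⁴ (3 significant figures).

Treat the section as a set of non-overlapping primitives; coordinates are from the bounding-box lower-left.
Rectangular body: 80 × 155, A = 12 400 mm², y = 77.5 mm, Ī = 24 825 833 mm⁴.
Semicircular cap: semicircle r = 40, A = 2513.3 mm², y = 171.98 mm, Ī = 280 978 mm⁴.
Centroid: ȳ = ΣA·y / ΣA = 93.422 mm.
Transfer each piece to the centroidal x-axis using Ī + A·d² with d = y − 93.422:
  rectangular body: d = -15.922 mm → contributes +27 969 259 mm⁴
  semicircular cap: d = 78.555 mm → contributes +15 790 023 mm⁴
Total I = 43 759 283 mm⁴.

I_xx ≈ 4.38 × 10⁷ mm⁴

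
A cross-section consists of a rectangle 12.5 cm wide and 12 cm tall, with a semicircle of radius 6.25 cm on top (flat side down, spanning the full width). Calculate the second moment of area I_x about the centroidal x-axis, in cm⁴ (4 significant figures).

I_x ≈ 5228 cm⁴

Treat the section as a set of non-overlapping primitives; coordinates are from the bounding-box lower-left.
Rectangular body: 12.5 × 12, A = 150 cm², y = 6 cm, Ī = 1 800 cm⁴.
Semicircular cap: semicircle r = 6.25, A = 61.3592 cm², y = 14.6526 cm, Ī = 167.476 cm⁴.
Centroid: ȳ = ΣA·y / ΣA = 8.51191 cm.
Transfer each piece to the centroidal x-axis using Ī + A·d² with d = y − 8.51191:
  rectangular body: d = -2.51191 cm → contributes +2746.46 cm⁴
  semicircular cap: d = 6.14067 cm → contributes +2481.2 cm⁴
Total I = 5227.65 cm⁴.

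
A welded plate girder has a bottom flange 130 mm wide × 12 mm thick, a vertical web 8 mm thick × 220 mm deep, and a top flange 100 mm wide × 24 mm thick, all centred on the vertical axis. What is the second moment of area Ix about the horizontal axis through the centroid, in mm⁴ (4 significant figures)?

Split into non-overlapping primitives; take the origin at the lower-left of the bounding box.
Bottom plate: 130 × 12, A = 1 560 mm², y = 6 mm, Ī = 18 720 mm⁴.
Web plate: 8 × 220, A = 1 760 mm², y = 122 mm, Ī = 7 098 667 mm⁴.
Top plate: 100 × 24, A = 2 400 mm², y = 244 mm, Ī = 115 200 mm⁴.
Centroid: ȳ = ΣA·y / ΣA = 141.552 mm.
Transfer each piece to the horizontal axis through the centroid using Ī + A·d² with d = y − 141.552:
  bottom plate: d = -135.552 mm → contributes +28 682 887 mm⁴
  web plate: d = -19.5524 mm → contributes +7 771 512 mm⁴
  top plate: d = 102.448 mm → contributes +25 304 402 mm⁴
Total I = 61 758 801 mm⁴.

Ix ≈ 6.176 × 10⁷ mm⁴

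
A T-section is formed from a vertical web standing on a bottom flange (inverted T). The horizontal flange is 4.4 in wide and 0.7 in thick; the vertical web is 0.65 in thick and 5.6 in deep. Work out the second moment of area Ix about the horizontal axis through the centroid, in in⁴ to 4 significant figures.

Break the section into simple shapes (no overlaps), measuring from the bottom-left corner of the bounding box.
Flange: 4.4 × 0.7, A = 3.08 in², y = 0.35 in, Ī = 0.125767 in⁴.
Web: 0.65 × 5.6, A = 3.64 in², y = 3.5 in, Ī = 9.51253 in⁴.
Centroid: ȳ = ΣA·y / ΣA = 2.05625 in.
Transfer each piece to the horizontal axis through the centroid using Ī + A·d² with d = y − 2.05625:
  flange: d = -1.70625 in → contributes +9.09254 in⁴
  web: d = 1.44375 in → contributes +17.0998 in⁴
Total I = 26.1923 in⁴.

Ix ≈ 26.19 in⁴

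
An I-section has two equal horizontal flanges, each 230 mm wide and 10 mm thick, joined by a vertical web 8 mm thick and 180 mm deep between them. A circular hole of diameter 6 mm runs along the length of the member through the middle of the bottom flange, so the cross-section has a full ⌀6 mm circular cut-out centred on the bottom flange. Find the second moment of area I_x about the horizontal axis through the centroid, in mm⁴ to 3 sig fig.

Break the section into simple shapes (no overlaps), measuring from the bottom-left corner of the bounding box.
Bottom flange: 230 × 10, A = 2 300 mm², y = 5 mm, Ī = 19 167 mm⁴.
Web: 8 × 180, A = 1 440 mm², y = 100 mm, Ī = 3 888 000 mm⁴.
Top flange: 230 × 10, A = 2 300 mm², y = 195 mm, Ī = 19 167 mm⁴.
Hole (subtracted): ⌀6, A = 28.274 mm², y = 5 mm, Ī = 63.617 mm⁴.
Centroid: ȳ = ΣA·y / ΣA = 100.45 mm.
Transfer each piece to the horizontal axis through the centroid using Ī + A·d² with d = y − 100.45:
  bottom flange: d = -95.447 mm → contributes +20 972 379 mm⁴
  web: d = -0.4468 mm → contributes +3 888 287 mm⁴
  top flange: d = 94.553 mm → contributes +20 581 873 mm⁴
  hole: d = -95.447 mm → contributes −257 645 mm⁴
Total I = 45 184 894 mm⁴.

I_x ≈ 4.52 × 10⁷ mm⁴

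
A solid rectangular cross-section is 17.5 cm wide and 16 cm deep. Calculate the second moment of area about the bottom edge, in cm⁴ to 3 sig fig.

The section: 17.5 × 16, A = 280 cm², y = 8 cm, Ī = 5973.3 cm⁴.
Transfer it to the bottom edge using Ī + A·d² with d = y − 0:
  the section: d = 8 cm → contributes +23 893 cm⁴
Total I = 23 893 cm⁴.

I_base ≈ 2.39 × 10⁴ cm⁴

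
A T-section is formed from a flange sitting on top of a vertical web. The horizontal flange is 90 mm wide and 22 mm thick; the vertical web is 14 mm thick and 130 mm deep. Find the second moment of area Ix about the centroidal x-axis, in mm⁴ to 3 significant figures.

Split into non-overlapping primitives; take the origin at the lower-left of the bounding box.
Flange: 90 × 22, A = 1 980 mm², y = 141 mm, Ī = 79 860 mm⁴.
Web: 14 × 130, A = 1 820 mm², y = 65 mm, Ī = 2 563 167 mm⁴.
Centroid: ȳ = ΣA·y / ΣA = 104.6 mm.
Transfer each piece to the centroidal x-axis using Ī + A·d² with d = y − 104.6:
  flange: d = 36.4 mm → contributes +2 703 281 mm⁴
  web: d = -39.6 mm → contributes +5 417 218 mm⁴
Total I = 8 120 499 mm⁴.

Ix ≈ 8.12 × 10⁶ mm⁴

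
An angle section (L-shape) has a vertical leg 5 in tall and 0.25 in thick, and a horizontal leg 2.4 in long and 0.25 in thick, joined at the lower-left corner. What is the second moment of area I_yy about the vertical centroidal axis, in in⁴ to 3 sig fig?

Decompose the section into non-overlapping parts with the origin at the bottom-left of its bounding rectangle.
Vertical leg: 0.25 × 5, A = 1.25 in², x = 0.125 in, Ī = 0.0065104 in⁴.
Horizontal leg (remainder): 2.15 × 0.25, A = 0.5375 in², x = 1.325 in, Ī = 0.20705 in⁴.
Centroid: x̄ = ΣA·x / ΣA = 0.48584 in.
Transfer each piece to the vertical centroidal axis using Ī + A·d² with d = x − 0.48584:
  vertical leg: d = -0.36084 in → contributes +0.16927 in⁴
  horizontal leg (remainder): d = 0.83916 in → contributes +0.58555 in⁴
Total I = 0.75482 in⁴.

I_yy ≈ 0.755 in⁴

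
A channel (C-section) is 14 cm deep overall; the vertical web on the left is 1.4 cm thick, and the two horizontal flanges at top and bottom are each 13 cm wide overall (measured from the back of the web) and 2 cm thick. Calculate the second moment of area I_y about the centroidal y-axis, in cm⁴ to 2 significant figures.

Decompose the section into non-overlapping parts with the origin at the bottom-left of its bounding rectangle.
Web: 1.4 × 14, A = 19.6 cm², x = 0.7 cm, Ī = 3.201 cm⁴.
Top flange (beyond web): 11.6 × 2, A = 23.2 cm², x = 7.2 cm, Ī = 260.1 cm⁴.
Bottom flange (beyond web): 11.6 × 2, A = 23.2 cm², x = 7.2 cm, Ī = 260.1 cm⁴.
Centroid: x̄ = ΣA·x / ΣA = 5.27 cm.
Transfer each piece to the centroidal y-axis using Ī + A·d² with d = x − 5.27:
  web: d = -4.57 cm → contributes +412.5 cm⁴
  top flange (beyond web): d = 1.93 cm → contributes +346.6 cm⁴
  bottom flange (beyond web): d = 1.93 cm → contributes +346.6 cm⁴
Total I = 1 106 cm⁴.

I_y ≈ 1100 cm⁴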